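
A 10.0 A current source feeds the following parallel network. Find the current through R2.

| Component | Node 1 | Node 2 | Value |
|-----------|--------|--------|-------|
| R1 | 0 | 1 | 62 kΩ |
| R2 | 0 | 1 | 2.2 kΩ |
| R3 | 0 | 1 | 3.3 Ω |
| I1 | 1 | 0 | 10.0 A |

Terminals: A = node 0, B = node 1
All resistors sit directly between nodes 0 and 1, so they are in parallel and share one voltage V; the full source current 10 A splits among them.
1/R_par = 1/62000 + 1/2200 + 1/3.3 = 0.3035 S  =>  R_par = 3.295 Ω
V = I × R_par = 10 × 3.295 = 32.95 V
I_R2 = V/R2 = 32.95/2200 = 0.01498 A

Final answer: 0.01498 A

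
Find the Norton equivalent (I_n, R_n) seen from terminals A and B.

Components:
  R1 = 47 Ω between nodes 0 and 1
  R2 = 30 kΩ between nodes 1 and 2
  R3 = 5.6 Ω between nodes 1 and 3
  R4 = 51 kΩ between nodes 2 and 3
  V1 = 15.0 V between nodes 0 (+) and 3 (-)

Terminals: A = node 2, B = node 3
Find the Thévenin equivalent first; then I_n = V_th/R_th and R_n = R_th.
Step 1 — V_th is the open-circuit voltage V_A - V_B (nothing connected across the terminals).
Nodal analysis, taking node 3 as the 0 V reference.
Source V1 fixes V_0 = 15 V.
KCL at each unknown node (sum of currents leaving = 0; resistances in Ω):
  Node 1: (V_1 - 15)/47 + (V_1 - V_2)/30000 + (V_1 - 0)/5.6 = 0
  Node 2: (V_2 - V_1)/30000 + (V_2 - 0)/51000 = 0
Collecting terms (coefficients in siemens):
  0.1999·V_1 - 0.00003333·V_2 = 0.3191
  0.00005294·V_2 - 0.00003333·V_1 = 0
Determinant D = (0.1999)(0.00005294) - (-0.00003333)(-0.00003333) = 0.00001058
V_1 = [(0.3191)(0.00005294) - (-0.00003333)(0)]/D = 1.597 V
V_2 = [(0.1999)(0) - (0.3191)(-0.00003333)]/D = 1.005 V
V_th = V_2 - V_3 = 1.005 - 0 = 1.005 V
Step 2 — R_th: zero the source — replace V1 by a short circuit (node 3 merges into node 0) — and find the resistance seen between A (node 2) and B (node 0).
Reduce the network between node 2 (A) and node 0 (B) by series/parallel combination:
  Rp1 = R1 ‖ R3 (parallel, both between nodes 0 and 1) = 1/(1/47 + 1/5.6) = 5.004 Ω
  Rs1 = R2 + Rp1 (series, joined only at node 1) = 30000 + 5.004 = 30010 Ω
  Rp2 = R4 ‖ Rs1 (parallel, both between nodes 0 and 2) = 1/(1/51000 + 1/30010) = 18890 Ω
R_th = 18.89 kΩ
I_n = V_th/R_th = 1.005/18890 = 0.00005322 A, and R_n = R_th = 18.89 kΩ

Final answer: I_n = 5.322e-05 A, R_n = 18.89 kΩ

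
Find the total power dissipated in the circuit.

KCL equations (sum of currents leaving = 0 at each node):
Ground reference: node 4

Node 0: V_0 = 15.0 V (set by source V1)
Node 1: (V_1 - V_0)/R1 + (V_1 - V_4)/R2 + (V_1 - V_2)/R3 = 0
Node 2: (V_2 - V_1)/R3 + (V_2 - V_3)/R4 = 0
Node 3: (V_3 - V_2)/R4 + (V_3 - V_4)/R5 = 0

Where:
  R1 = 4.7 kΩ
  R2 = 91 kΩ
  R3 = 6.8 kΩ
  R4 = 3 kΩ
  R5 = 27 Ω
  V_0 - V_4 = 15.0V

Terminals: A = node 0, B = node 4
Nodal analysis, taking node 4 as the 0 V reference.
Source V1 fixes V_0 = 15 V.
KCL at each unknown node (sum of currents leaving = 0; resistances in Ω):
  Node 1: (V_1 - 15)/4700 + (V_1 - 0)/91000 + (V_1 - V_2)/6800 = 0
  Node 2: (V_2 - V_1)/6800 + (V_2 - V_3)/3000 = 0
  Node 3: (V_3 - V_2)/3000 + (V_3 - 0)/27 = 0
Collecting terms (coefficients in siemens):
  0.0003708·V_1 - 0.0001471·V_2 = 0.003191
  0.0004804·V_2 - 0.0001471·V_1 - 0.0003333·V_3 = 0
  0.03737·V_3 - 0.0003333·V_2 = 0
Solving these 3 simultaneous equations (Gaussian elimination) gives:
  V_1 = 9.804 V, V_2 = 3.02 V, V_3 = 0.02694 V
Power in each resistor, P = (ΔV)²/R:
  P_R1 = (15 - 9.804)²/4700 = 0.005743 W
  P_R2 = (9.804 - 0)²/91000 = 0.001056 W
  P_R3 = (9.804 - 3.02)²/6800 = 0.006769 W
  P_R4 = (3.02 - 0.02694)²/3000 = 0.002986 W
  P_R5 = (0.02694 - 0)²/27 = 0.00002688 W
P_total = P_R1 + P_R2 + P_R3 + P_R4 + P_R5 = 0.01658 W

Final answer: 0.01658 W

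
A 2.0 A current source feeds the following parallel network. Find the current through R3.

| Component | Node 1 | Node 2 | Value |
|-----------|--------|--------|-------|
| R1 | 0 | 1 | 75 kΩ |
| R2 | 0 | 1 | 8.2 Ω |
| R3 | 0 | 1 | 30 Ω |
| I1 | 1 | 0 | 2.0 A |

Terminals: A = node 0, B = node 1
All resistors sit directly between nodes 0 and 1, so they are in parallel and share one voltage V; the full source current 2 A splits among them.
1/R_par = 1/75000 + 1/8.2 + 1/30 = 0.1553 S  =>  R_par = 6.439 Ω
V = I × R_par = 2 × 6.439 = 12.88 V
I_R3 = V/R3 = 12.88/30 = 0.4293 A

Final answer: 0.4293 A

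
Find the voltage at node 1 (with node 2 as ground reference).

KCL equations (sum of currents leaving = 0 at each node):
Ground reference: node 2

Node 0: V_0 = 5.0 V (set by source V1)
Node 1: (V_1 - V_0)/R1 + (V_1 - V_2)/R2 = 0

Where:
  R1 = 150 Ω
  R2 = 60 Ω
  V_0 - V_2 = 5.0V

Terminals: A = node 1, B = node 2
Nodal analysis, taking node 2 as the 0 V reference.
Source V1 fixes V_0 = 5 V.
KCL at each unknown node (sum of currents leaving = 0; resistances in Ω):
  Node 1: (V_1 - 5)/150 + (V_1 - 0)/60 = 0
Collecting terms: 0.02333 × V_1 = 0.03333  =>  V_1 = 1.429 V
The requested potential is V_1 = 1.429 V.

Final answer: V_1 = 1.429 V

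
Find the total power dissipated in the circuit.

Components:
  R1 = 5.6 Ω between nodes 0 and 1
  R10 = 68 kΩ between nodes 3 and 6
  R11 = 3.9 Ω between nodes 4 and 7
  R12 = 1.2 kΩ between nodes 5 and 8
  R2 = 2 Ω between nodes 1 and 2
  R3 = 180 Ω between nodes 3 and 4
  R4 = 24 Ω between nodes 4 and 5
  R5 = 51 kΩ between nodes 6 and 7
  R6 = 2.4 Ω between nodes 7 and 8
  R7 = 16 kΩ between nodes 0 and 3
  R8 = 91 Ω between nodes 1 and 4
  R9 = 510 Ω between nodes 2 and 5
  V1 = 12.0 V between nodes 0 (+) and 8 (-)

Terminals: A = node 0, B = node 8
Nodal analysis, taking node 8 as the 0 V reference.
Source V1 fixes V_0 = 12 V.
KCL at each unknown node (sum of currents leaving = 0; resistances in Ω):
  Node 1: (V_1 - 12)/5.6 + (V_1 - V_2)/2 + (V_1 - V_4)/91 = 0
  Node 2: (V_2 - V_1)/2 + (V_2 - V_5)/510 = 0
  Node 3: (V_3 - V_4)/180 + (V_3 - 12)/16000 + (V_3 - V_6)/68000 = 0
  Node 4: (V_4 - V_3)/180 + (V_4 - V_5)/24 + (V_4 - V_1)/91 + (V_4 - V_7)/3.9 = 0
  Node 5: (V_5 - V_4)/24 + (V_5 - V_2)/510 + (V_5 - 0)/1200 = 0
  Node 6: (V_6 - V_7)/51000 + (V_6 - V_3)/68000 = 0
  Node 7: (V_7 - V_6)/51000 + (V_7 - 0)/2.4 + (V_7 - V_4)/3.9 = 0
Collecting terms (coefficients in siemens):
  0.6896·V_1 - 0.5·V_2 - 0.01099·V_4 = 2.143
  0.502·V_2 - 0.5·V_1 - 0.001961·V_5 = 0
  0.005633·V_3 - 0.005556·V_4 - 0.00001471·V_6 = 0.00075
  0.3146·V_4 - 0.01099·V_1 - 0.005556·V_3 - 0.04167·V_5 - 0.2564·V_7 = 0
  0.04446·V_5 - 0.001961·V_2 - 0.04167·V_4 = 0
  0.00003431·V_6 - 0.00001471·V_3 - 0.00001961·V_7 = 0
  0.6731·V_7 - 0.2564·V_4 - 0.00001961·V_6 = 0
Solving these 7 simultaneous equations (Gaussian elimination) gives:
  V_1 = 11.25 V, V_2 = 11.21 V, V_3 = 0.9641 V, V_4 = 0.8409 V
  V_5 = 1.282 V, V_6 = 0.5962 V, V_7 = 0.3204 V
Power in each resistor, P = (ΔV)²/R:
  P_R1 = (12 - 11.25)²/5.6 = 0.1003 W
  P_R2 = (11.25 - 11.21)²/2 = 0.000758 W
  P_R3 = (0.9641 - 0.8409)²/180 = 0.0000843 W
  P_R4 = (0.8409 - 1.282)²/24 = 0.008125 W
  P_R5 = (0.5962 - 0.3204)²/51000 = 0.000001492 W
  P_R6 = (0.3204 - 0)²/2.4 = 0.04276 W
  P_R7 = (12 - 0.9641)²/16000 = 0.007612 W
  P_R8 = (11.25 - 0.8409)²/91 = 1.191 W
  P_R9 = (11.21 - 1.282)²/510 = 0.1933 W
  P_R10 = (0.9641 - 0.5962)²/68000 = 0.00000199 W
  P_R11 = (0.8409 - 0.3204)²/3.9 = 0.06948 W
  P_R12 = (1.282 - 0)²/1200 = 0.001371 W
P_total = P_R1 + P_R2 + P_R3 + P_R4 + P_R5 + P_R6 + P_R7 + P_R8 + P_R9 + P_R10 + P_R11 + P_R12 = 1.615 W

Final answer: 1.615 W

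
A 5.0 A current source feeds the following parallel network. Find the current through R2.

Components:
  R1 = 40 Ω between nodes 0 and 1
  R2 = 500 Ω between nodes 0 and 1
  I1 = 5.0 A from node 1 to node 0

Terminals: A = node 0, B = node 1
All resistors sit directly between nodes 0 and 1, so they are in parallel and share one voltage V; the full source current 5 A splits among them.
1/R_par = 1/40 + 1/500 = 0.027 S  =>  R_par = 37.04 Ω
V = I × R_par = 5 × 37.04 = 185.2 V
I_R2 = V/R2 = 185.2/500 = 0.3704 A

Final answer: 0.3704 A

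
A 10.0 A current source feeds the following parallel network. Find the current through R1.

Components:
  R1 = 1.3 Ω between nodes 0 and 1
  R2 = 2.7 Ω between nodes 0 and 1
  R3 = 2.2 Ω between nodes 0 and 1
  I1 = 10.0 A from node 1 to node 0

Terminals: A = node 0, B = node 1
All resistors sit directly between nodes 0 and 1, so they are in parallel and share one voltage V; the full source current 10 A splits among them.
1/R_par = 1/1.3 + 1/2.7 + 1/2.2 = 1.594 S  =>  R_par = 0.6273 Ω
V = I × R_par = 10 × 0.6273 = 6.273 V
I_R1 = V/R1 = 6.273/1.3 = 4.825 A

Final answer: 4.825 A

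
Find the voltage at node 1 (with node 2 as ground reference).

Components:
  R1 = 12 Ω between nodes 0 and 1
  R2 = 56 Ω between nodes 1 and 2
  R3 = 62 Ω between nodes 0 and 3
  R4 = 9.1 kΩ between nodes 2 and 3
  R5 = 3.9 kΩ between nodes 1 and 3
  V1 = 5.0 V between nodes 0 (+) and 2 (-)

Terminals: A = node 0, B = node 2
Nodal analysis, taking node 2 as the 0 V reference.
Source V1 fixes V_0 = 5 V.
KCL at each unknown node (sum of currents leaving = 0; resistances in Ω):
  Node 1: (V_1 - 5)/12 + (V_1 - 0)/56 + (V_1 - V_3)/3900 = 0
  Node 3: (V_3 - 5)/62 + (V_3 - 0)/9100 + (V_3 - V_1)/3900 = 0
Collecting terms (coefficients in siemens):
  0.1014·V_1 - 0.0002564·V_3 = 0.4167
  0.0165·V_3 - 0.0002564·V_1 = 0.08065
Determinant D = (0.1014)(0.0165) - (-0.0002564)(-0.0002564) = 0.001673
V_1 = [(0.4167)(0.0165) - (-0.0002564)(0.08065)]/D = 4.12 V
V_3 = [(0.1014)(0.08065) - (0.4167)(-0.0002564)]/D = 4.953 V
The requested potential is V_1 = 4.12 V.

Final answer: V_1 = 4.12 V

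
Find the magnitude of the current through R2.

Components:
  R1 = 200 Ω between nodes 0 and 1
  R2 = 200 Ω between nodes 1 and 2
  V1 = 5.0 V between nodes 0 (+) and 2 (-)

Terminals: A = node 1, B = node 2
Nodal analysis, taking node 2 as the 0 V reference.
Source V1 fixes V_0 = 5 V.
KCL at each unknown node (sum of currents leaving = 0; resistances in Ω):
  Node 1: (V_1 - 5)/200 + (V_1 - 0)/200 = 0
Collecting terms: 0.01 × V_1 = 0.025  =>  V_1 = 2.5 V
I_R2 = (V_1 - V_2)/R2 = (2.5 - 0)/200 = 0.0125 A
|I_R2| = 0.0125 A

Final answer: |I_R2| = 0.0125 A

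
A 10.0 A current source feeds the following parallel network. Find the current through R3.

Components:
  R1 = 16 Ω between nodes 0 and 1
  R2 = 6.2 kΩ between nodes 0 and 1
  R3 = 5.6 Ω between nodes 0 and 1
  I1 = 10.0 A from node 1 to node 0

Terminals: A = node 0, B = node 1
All resistors sit directly between nodes 0 and 1, so they are in parallel and share one voltage V; the full source current 10 A splits among them.
1/R_par = 1/16 + 1/6200 + 1/5.6 = 0.2412 S  =>  R_par = 4.145 Ω
V = I × R_par = 10 × 4.145 = 41.45 V
I_R3 = V/R3 = 41.45/5.6 = 7.402 A

Final answer: 7.402 A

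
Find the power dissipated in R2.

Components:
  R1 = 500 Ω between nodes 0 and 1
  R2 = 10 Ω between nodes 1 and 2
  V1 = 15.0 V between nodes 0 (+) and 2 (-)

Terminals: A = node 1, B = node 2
Nodal analysis, taking node 2 as the 0 V reference.
Source V1 fixes V_0 = 15 V.
KCL at each unknown node (sum of currents leaving = 0; resistances in Ω):
  Node 1: (V_1 - 15)/500 + (V_1 - 0)/10 = 0
Collecting terms: 0.102 × V_1 = 0.03  =>  V_1 = 0.2941 V
I_R2 = (V_1 - V_2)/R2 = (0.2941 - 0)/10 = 0.02941 A
P_R2 = I_R2² × R2 = (0.02941)² × 10 = 0.008651 W

Final answer: 0.008651 W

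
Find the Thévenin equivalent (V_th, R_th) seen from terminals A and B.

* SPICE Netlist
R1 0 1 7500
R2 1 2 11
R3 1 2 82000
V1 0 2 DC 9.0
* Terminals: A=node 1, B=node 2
Step 1 — V_th is the open-circuit voltage V_A - V_B (nothing connected across the terminals).
Nodal analysis, taking node 2 as the 0 V reference.
Source V1 fixes V_0 = 9 V.
KCL at each unknown node (sum of currents leaving = 0; resistances in Ω):
  Node 1: (V_1 - 9)/7500 + (V_1 - 0)/11 + (V_1 - 0)/82000 = 0
Collecting terms: 0.09105 × V_1 = 0.0012  =>  V_1 = 0.01318 V
V_th = V_1 - V_2 = 0.01318 - 0 = 0.01318 V
Step 2 — R_th: zero the source — replace V1 by a short circuit (node 2 merges into node 0) — and find the resistance seen between A (node 1) and B (node 0).
Reduce the network between node 1 (A) and node 0 (B) by series/parallel combination:
  Rp1 = R1 ‖ R2 ‖ R3 (parallel, all between nodes 0 and 1) = 1/(1/7500 + 1/11 + 1/82000) = 10.98 Ω
R_th = 10.98 Ω

Final answer: V_th = 0.01318 V, R_th = 10.98 Ω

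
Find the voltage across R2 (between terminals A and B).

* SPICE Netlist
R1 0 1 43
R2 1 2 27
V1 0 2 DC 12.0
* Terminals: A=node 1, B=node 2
R1 and R2 are in series across V1 (node 0 → node 1 → node 2), and the output A–B is taken across R2, so this is a voltage divider.
Series current: I = V1/(R1 + R2) = 12/(43 + 27) = 12/70 = 0.1714 A
V_R2 = I × R2 = V1 × R2/(R1 + R2) = 12 × 27/70 = 4.629 V

Final answer: 4.629 V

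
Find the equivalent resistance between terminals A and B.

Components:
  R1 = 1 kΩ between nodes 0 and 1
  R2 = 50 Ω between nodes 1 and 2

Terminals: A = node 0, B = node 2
Reduce the network between node 0 (A) and node 2 (B) by series/parallel combination:
  Rs1 = R1 + R2 (series, joined only at node 1) = 1000 + 50 = 1050 Ω
R_eq = 1.05 kΩ

Final answer: 1.05 kΩ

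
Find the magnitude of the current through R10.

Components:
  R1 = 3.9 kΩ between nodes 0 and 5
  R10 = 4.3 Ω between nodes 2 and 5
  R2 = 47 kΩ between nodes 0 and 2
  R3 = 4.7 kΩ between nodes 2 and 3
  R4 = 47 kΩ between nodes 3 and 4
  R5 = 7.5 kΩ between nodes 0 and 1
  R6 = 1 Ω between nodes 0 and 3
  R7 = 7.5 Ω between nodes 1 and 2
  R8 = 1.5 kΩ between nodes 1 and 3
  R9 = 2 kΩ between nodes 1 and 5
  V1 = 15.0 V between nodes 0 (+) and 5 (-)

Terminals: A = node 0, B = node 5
Nodal analysis, taking node 5 as the 0 V reference.
Source V1 fixes V_0 = 15 V.
KCL at each unknown node (sum of currents leaving = 0; resistances in Ω):
  Node 1: (V_1 - 15)/7500 + (V_1 - V_2)/7.5 + (V_1 - V_3)/1500 + (V_1 - 0)/2000 = 0
  Node 2: (V_2 - 15)/47000 + (V_2 - V_3)/4700 + (V_2 - V_1)/7.5 + (V_2 - 0)/4.3 = 0
  Node 3: (V_3 - V_2)/4700 + (V_3 - V_4)/47000 + (V_3 - 15)/1 + (V_3 - V_1)/1500 = 0
  Node 4: (V_4 - V_3)/47000 = 0
Collecting terms (coefficients in siemens):
  0.1346·V_1 - 0.1333·V_2 - 0.0006667·V_3 = 0.002
  0.3661·V_2 - 0.1333·V_1 - 0.0002128·V_3 = 0.0003191
  1.001·V_3 - 0.0006667·V_1 - 0.0002128·V_2 - 0.00002128·V_4 = 15
  0.00002128·V_4 - 0.00002128·V_3 = 0
Solving these 4 simultaneous equations (Gaussian elimination) gives:
  V_1 = 0.1542 V, V_2 = 0.06572 V, V_3 = 14.99 V, V_4 = 14.99 V
I_R10 = (V_2 - V_5)/R10 = (0.06572 - 0)/4.3 = 0.01528 A
|I_R10| = 0.01528 A

Final answer: |I_R10| = 0.01528 A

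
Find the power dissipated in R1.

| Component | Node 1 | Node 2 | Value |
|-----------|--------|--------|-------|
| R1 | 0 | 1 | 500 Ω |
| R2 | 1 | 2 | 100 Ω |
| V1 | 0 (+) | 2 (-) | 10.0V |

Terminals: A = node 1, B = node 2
Nodal analysis, taking node 2 as the 0 V reference.
Source V1 fixes V_0 = 10 V.
KCL at each unknown node (sum of currents leaving = 0; resistances in Ω):
  Node 1: (V_1 - 10)/500 + (V_1 - 0)/100 = 0
Collecting terms: 0.012 × V_1 = 0.02  =>  V_1 = 1.667 V
I_R1 = (V_0 - V_1)/R1 = (10 - 1.667)/500 = 0.01667 A
P_R1 = I_R1² × R1 = (0.01667)² × 500 = 0.1389 W

Final answer: 0.1389 W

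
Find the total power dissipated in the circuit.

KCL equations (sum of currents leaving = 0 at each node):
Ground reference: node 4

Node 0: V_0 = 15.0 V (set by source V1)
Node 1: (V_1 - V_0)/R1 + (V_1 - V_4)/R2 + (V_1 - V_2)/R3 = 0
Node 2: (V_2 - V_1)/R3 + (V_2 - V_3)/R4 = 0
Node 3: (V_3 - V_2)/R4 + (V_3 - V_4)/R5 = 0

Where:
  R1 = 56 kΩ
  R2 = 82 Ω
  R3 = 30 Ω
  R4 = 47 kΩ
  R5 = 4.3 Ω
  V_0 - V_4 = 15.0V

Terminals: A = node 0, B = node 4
Nodal analysis, taking node 4 as the 0 V reference.
Source V1 fixes V_0 = 15 V.
KCL at each unknown node (sum of currents leaving = 0; resistances in Ω):
  Node 1: (V_1 - 15)/56000 + (V_1 - 0)/82 + (V_1 - V_2)/30 = 0
  Node 2: (V_2 - V_1)/30 + (V_2 - V_3)/47000 = 0
  Node 3: (V_3 - V_2)/47000 + (V_3 - 0)/4.3 = 0
Collecting terms (coefficients in siemens):
  0.04555·V_1 - 0.03333·V_2 = 0.0002679
  0.03335·V_2 - 0.03333·V_1 - 0.00002128·V_3 = 0
  0.2326·V_3 - 0.00002128·V_2 = 0
Solving these 3 simultaneous equations (Gaussian elimination) gives:
  V_1 = 0.02189 V, V_2 = 0.02188 V, V_3 = 0.000002002 V
Power in each resistor, P = (ΔV)²/R:
  P_R1 = (15 - 0.02189)²/56000 = 0.004006 W
  P_R2 = (0.02189 - 0)²/82 = 0.000005846 W
  P_R3 = (0.02189 - 0.02188)²/30 = 0.0000000000065 W
  P_R4 = (0.02188 - 0.000002002)²/47000 = 0.00000001018 W
  P_R5 = (0.000002002 - 0)²/4.3 = 0.0000000000009317 W
P_total = P_R1 + P_R2 + P_R3 + P_R4 + P_R5 = 0.004012 W

Final answer: 0.004012 W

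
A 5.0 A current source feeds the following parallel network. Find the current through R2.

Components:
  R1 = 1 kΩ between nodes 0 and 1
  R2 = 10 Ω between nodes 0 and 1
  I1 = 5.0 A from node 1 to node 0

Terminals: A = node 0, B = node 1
All resistors sit directly between nodes 0 and 1, so they are in parallel and share one voltage V; the full source current 5 A splits among them.
1/R_par = 1/1000 + 1/10 = 0.101 S  =>  R_par = 9.901 Ω
V = I × R_par = 5 × 9.901 = 49.5 V
I_R2 = V/R2 = 49.5/10 = 4.95 A

Final answer: 4.95 A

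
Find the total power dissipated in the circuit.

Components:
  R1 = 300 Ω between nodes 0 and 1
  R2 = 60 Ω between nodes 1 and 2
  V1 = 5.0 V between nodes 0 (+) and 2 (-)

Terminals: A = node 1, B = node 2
Nodal analysis, taking node 2 as the 0 V reference.
Source V1 fixes V_0 = 5 V.
KCL at each unknown node (sum of currents leaving = 0; resistances in Ω):
  Node 1: (V_1 - 5)/300 + (V_1 - 0)/60 = 0
Collecting terms: 0.02 × V_1 = 0.01667  =>  V_1 = 0.8333 V
Power in each resistor, P = (ΔV)²/R:
  P_R1 = (5 - 0.8333)²/300 = 0.05787 W
  P_R2 = (0.8333 - 0)²/60 = 0.01157 W
P_total = P_R1 + P_R2 = 0.06944 W

Final answer: 0.06944 W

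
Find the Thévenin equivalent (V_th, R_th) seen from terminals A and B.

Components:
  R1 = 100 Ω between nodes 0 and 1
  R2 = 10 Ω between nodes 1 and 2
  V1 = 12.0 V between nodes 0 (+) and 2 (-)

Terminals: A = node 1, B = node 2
Step 1 — V_th is the open-circuit voltage V_A - V_B (nothing connected across the terminals).
Nodal analysis, taking node 2 as the 0 V reference.
Source V1 fixes V_0 = 12 V.
KCL at each unknown node (sum of currents leaving = 0; resistances in Ω):
  Node 1: (V_1 - 12)/100 + (V_1 - 0)/10 = 0
Collecting terms: 0.11 × V_1 = 0.12  =>  V_1 = 1.091 V
V_th = V_1 - V_2 = 1.091 - 0 = 1.091 V
Step 2 — R_th: zero the source — replace V1 by a short circuit (node 2 merges into node 0) — and find the resistance seen between A (node 1) and B (node 0).
Reduce the network between node 1 (A) and node 0 (B) by series/parallel combination:
  Rp1 = R1 ‖ R2 (parallel, both between nodes 0 and 1) = 1/(1/100 + 1/10) = 9.091 Ω
R_th = 9.091 Ω

Final answer: V_th = 1.091 V, R_th = 9.091 Ω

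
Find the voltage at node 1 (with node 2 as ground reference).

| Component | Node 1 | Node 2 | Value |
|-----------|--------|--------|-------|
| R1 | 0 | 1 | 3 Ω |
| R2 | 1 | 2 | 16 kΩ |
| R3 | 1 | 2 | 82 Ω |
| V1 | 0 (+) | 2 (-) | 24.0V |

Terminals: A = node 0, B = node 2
Nodal analysis, taking node 2 as the 0 V reference.
Source V1 fixes V_0 = 24 V.
KCL at each unknown node (sum of currents leaving = 0; resistances in Ω):
  Node 1: (V_1 - 24)/3 + (V_1 - 0)/16000 + (V_1 - 0)/82 = 0
Collecting terms: 0.3456 × V_1 = 8  =>  V_1 = 23.15 V
The requested potential is V_1 = 23.15 V.

Final answer: V_1 = 23.15 V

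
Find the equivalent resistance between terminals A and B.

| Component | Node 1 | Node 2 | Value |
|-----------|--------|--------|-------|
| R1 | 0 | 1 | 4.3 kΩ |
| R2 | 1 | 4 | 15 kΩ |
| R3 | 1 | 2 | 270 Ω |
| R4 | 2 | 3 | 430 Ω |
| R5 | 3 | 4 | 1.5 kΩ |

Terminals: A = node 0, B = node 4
Reduce the network between node 0 (A) and node 4 (B) by series/parallel combination:
  Rs1 = R3 + R4 (series, joined only at node 2) = 270 + 430 = 700 Ω
  Rs2 = R5 + Rs1 (series, joined only at node 3) = 1500 + 700 = 2200 Ω
  Rp1 = R2 ‖ Rs2 (parallel, both between nodes 1 and 4) = 1/(1/15000 + 1/2200) = 1919 Ω
  Rs3 = R1 + Rp1 (series, joined only at node 1) = 4300 + 1919 = 6219 Ω
R_eq = 6.219 kΩ

Final answer: 6.219 kΩ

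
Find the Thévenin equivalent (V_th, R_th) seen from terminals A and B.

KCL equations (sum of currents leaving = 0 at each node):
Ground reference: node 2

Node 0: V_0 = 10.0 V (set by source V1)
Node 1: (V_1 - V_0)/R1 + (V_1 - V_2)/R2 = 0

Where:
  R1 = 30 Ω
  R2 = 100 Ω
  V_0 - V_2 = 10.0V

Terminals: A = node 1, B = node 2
Step 1 — V_th is the open-circuit voltage V_A - V_B (nothing connected across the terminals).
Nodal analysis, taking node 2 as the 0 V reference.
Source V1 fixes V_0 = 10 V.
KCL at each unknown node (sum of currents leaving = 0; resistances in Ω):
  Node 1: (V_1 - 10)/30 + (V_1 - 0)/100 = 0
Collecting terms: 0.04333 × V_1 = 0.3333  =>  V_1 = 7.692 V
V_th = V_1 - V_2 = 7.692 - 0 = 7.692 V
Step 2 — R_th: zero the source — replace V1 by a short circuit (node 2 merges into node 0) — and find the resistance seen between A (node 1) and B (node 0).
Reduce the network between node 1 (A) and node 0 (B) by series/parallel combination:
  Rp1 = R1 ‖ R2 (parallel, both between nodes 0 and 1) = 1/(1/30 + 1/100) = 23.08 Ω
R_th = 23.08 Ω

Final answer: V_th = 7.692 V, R_th = 23.08 Ω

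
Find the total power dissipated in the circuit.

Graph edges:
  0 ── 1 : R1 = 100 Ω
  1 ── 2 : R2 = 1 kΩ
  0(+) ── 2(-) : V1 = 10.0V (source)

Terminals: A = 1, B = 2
Nodal analysis, taking node 2 as the 0 V reference.
Source V1 fixes V_0 = 10 V.
KCL at each unknown node (sum of currents leaving = 0; resistances in Ω):
  Node 1: (V_1 - 10)/100 + (V_1 - 0)/1000 = 0
Collecting terms: 0.011 × V_1 = 0.1  =>  V_1 = 9.091 V
Power in each resistor, P = (ΔV)²/R:
  P_R1 = (10 - 9.091)²/100 = 0.008264 W
  P_R2 = (9.091 - 0)²/1000 = 0.08264 W
P_total = P_R1 + P_R2 = 0.09091 W

Final answer: 0.09091 W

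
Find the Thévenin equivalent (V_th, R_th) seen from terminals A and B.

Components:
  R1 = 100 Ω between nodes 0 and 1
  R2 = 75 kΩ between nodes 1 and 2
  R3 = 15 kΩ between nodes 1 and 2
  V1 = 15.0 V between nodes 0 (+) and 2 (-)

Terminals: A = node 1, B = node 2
Step 1 — V_th is the open-circuit voltage V_A - V_B (nothing connected across the terminals).
Nodal analysis, taking node 2 as the 0 V reference.
Source V1 fixes V_0 = 15 V.
KCL at each unknown node (sum of currents leaving = 0; resistances in Ω):
  Node 1: (V_1 - 15)/100 + (V_1 - 0)/75000 + (V_1 - 0)/15000 = 0
Collecting terms: 0.01008 × V_1 = 0.15  =>  V_1 = 14.88 V
V_th = V_1 - V_2 = 14.88 - 0 = 14.88 V
Step 2 — R_th: zero the source — replace V1 by a short circuit (node 2 merges into node 0) — and find the resistance seen between A (node 1) and B (node 0).
Reduce the network between node 1 (A) and node 0 (B) by series/parallel combination:
  Rp1 = R1 ‖ R2 ‖ R3 (parallel, all between nodes 0 and 1) = 1/(1/100 + 1/75000 + 1/15000) = 99.21 Ω
R_th = 99.21 Ω

Final answer: V_th = 14.88 V, R_th = 99.21 Ω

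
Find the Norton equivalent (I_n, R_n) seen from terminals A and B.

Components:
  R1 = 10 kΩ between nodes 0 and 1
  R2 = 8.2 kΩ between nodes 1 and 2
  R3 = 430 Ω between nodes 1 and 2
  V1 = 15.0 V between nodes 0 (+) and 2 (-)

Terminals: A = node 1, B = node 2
Find the Thévenin equivalent first; then I_n = V_th/R_th and R_n = R_th.
Step 1 — V_th is the open-circuit voltage V_A - V_B (nothing connected across the terminals).
Nodal analysis, taking node 2 as the 0 V reference.
Source V1 fixes V_0 = 15 V.
KCL at each unknown node (sum of currents leaving = 0; resistances in Ω):
  Node 1: (V_1 - 15)/10000 + (V_1 - 0)/8200 + (V_1 - 0)/430 = 0
Collecting terms: 0.002548 × V_1 = 0.0015  =>  V_1 = 0.5888 V
V_th = V_1 - V_2 = 0.5888 - 0 = 0.5888 V
Step 2 — R_th: zero the source — replace V1 by a short circuit (node 2 merges into node 0) — and find the resistance seen between A (node 1) and B (node 0).
Reduce the network between node 1 (A) and node 0 (B) by series/parallel combination:
  Rp1 = R1 ‖ R2 ‖ R3 (parallel, all between nodes 0 and 1) = 1/(1/10000 + 1/8200 + 1/430) = 392.5 Ω
R_th = 392.5 Ω
I_n = V_th/R_th = 0.5888/392.5 = 0.0015 A, and R_n = R_th = 392.5 Ω

Final answer: I_n = 0.0015 A, R_n = 392.5 Ω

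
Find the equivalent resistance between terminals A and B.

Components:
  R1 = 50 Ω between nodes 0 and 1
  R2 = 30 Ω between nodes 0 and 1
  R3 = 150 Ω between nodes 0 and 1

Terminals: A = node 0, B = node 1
Reduce the network between node 0 (A) and node 1 (B) by series/parallel combination:
  Rp1 = R1 ‖ R2 ‖ R3 (parallel, all between nodes 0 and 1) = 1/(1/50 + 1/30 + 1/150) = 16.67 Ω
R_eq = 16.67 Ω

Final answer: 16.67 Ω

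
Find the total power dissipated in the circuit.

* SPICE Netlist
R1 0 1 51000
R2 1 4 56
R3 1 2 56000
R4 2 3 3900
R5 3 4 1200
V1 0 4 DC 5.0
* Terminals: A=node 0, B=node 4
Nodal analysis, taking node 4 as the 0 V reference.
Source V1 fixes V_0 = 5 V.
KCL at each unknown node (sum of currents leaving = 0; resistances in Ω):
  Node 1: (V_1 - 5)/51000 + (V_1 - 0)/56 + (V_1 - V_2)/56000 = 0
  Node 2: (V_2 - V_1)/56000 + (V_2 - V_3)/3900 = 0
  Node 3: (V_3 - V_2)/3900 + (V_3 - 0)/1200 = 0
Collecting terms (coefficients in siemens):
  0.01789·V_1 - 0.00001786·V_2 = 0.00009804
  0.0002743·V_2 - 0.00001786·V_1 - 0.0002564·V_3 = 0
  0.00109·V_3 - 0.0002564·V_2 = 0
Solving these 3 simultaneous equations (Gaussian elimination) gives:
  V_1 = 0.005479 V, V_2 = 0.0004573 V, V_3 = 0.0001076 V
Power in each resistor, P = (ΔV)²/R:
  P_R1 = (5 - 0.005479)²/51000 = 0.0004891 W
  P_R2 = (0.005479 - 0)²/56 = 0.0000005361 W
  P_R3 = (0.005479 - 0.0004573)²/56000 = 0.0000000004503 W
  P_R4 = (0.0004573 - 0.0001076)²/3900 = 0.00000000003136 W
  P_R5 = (0.0001076 - 0)²/1200 = 0.00000000000965 W
P_total = P_R1 + P_R2 + P_R3 + P_R4 + P_R5 = 0.0004897 W

Final answer: 0.0004897 W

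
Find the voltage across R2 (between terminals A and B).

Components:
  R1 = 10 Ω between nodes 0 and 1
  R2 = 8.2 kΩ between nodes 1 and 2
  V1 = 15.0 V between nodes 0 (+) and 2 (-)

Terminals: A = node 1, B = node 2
R1 and R2 are in series across V1 (node 0 → node 1 → node 2), and the output A–B is taken across R2, so this is a voltage divider.
Series current: I = V1/(R1 + R2) = 15/(10 + 8200) = 15/8210 = 0.001827 A
V_R2 = I × R2 = V1 × R2/(R1 + R2) = 15 × 8200/8210 = 14.98 V

Final answer: 14.98 V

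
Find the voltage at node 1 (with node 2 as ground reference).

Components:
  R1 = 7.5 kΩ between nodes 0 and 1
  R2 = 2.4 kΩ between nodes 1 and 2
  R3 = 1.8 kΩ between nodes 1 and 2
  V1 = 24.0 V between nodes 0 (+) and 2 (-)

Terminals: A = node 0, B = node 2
Nodal analysis, taking node 2 as the 0 V reference.
Source V1 fixes V_0 = 24 V.
KCL at each unknown node (sum of currents leaving = 0; resistances in Ω):
  Node 1: (V_1 - 24)/7500 + (V_1 - 0)/2400 + (V_1 - 0)/1800 = 0
Collecting terms: 0.001106 × V_1 = 0.0032  =>  V_1 = 2.894 V
The requested potential is V_1 = 2.894 V.

Final answer: V_1 = 2.894 V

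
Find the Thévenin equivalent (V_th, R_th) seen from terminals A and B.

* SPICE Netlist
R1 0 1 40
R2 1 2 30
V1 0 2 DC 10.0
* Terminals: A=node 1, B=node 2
Step 1 — V_th is the open-circuit voltage V_A - V_B (nothing connected across the terminals).
Nodal analysis, taking node 2 as the 0 V reference.
Source V1 fixes V_0 = 10 V.
KCL at each unknown node (sum of currents leaving = 0; resistances in Ω):
  Node 1: (V_1 - 10)/40 + (V_1 - 0)/30 = 0
Collecting terms: 0.05833 × V_1 = 0.25  =>  V_1 = 4.286 V
V_th = V_1 - V_2 = 4.286 - 0 = 4.286 V
Step 2 — R_th: zero the source — replace V1 by a short circuit (node 2 merges into node 0) — and find the resistance seen between A (node 1) and B (node 0).
Reduce the network between node 1 (A) and node 0 (B) by series/parallel combination:
  Rp1 = R1 ‖ R2 (parallel, both between nodes 0 and 1) = 1/(1/40 + 1/30) = 17.14 Ω
R_th = 17.14 Ω

Final answer: V_th = 4.286 V, R_th = 17.14 Ω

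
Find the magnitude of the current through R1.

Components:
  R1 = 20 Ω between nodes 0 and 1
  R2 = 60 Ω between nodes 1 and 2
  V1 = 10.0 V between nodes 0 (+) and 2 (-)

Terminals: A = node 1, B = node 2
Nodal analysis, taking node 2 as the 0 V reference.
Source V1 fixes V_0 = 10 V.
KCL at each unknown node (sum of currents leaving = 0; resistances in Ω):
  Node 1: (V_1 - 10)/20 + (V_1 - 0)/60 = 0
Collecting terms: 0.06667 × V_1 = 0.5  =>  V_1 = 7.5 V
I_R1 = (V_0 - V_1)/R1 = (10 - 7.5)/20 = 0.125 A
|I_R1| = 0.125 A

Final answer: |I_R1| = 0.125 A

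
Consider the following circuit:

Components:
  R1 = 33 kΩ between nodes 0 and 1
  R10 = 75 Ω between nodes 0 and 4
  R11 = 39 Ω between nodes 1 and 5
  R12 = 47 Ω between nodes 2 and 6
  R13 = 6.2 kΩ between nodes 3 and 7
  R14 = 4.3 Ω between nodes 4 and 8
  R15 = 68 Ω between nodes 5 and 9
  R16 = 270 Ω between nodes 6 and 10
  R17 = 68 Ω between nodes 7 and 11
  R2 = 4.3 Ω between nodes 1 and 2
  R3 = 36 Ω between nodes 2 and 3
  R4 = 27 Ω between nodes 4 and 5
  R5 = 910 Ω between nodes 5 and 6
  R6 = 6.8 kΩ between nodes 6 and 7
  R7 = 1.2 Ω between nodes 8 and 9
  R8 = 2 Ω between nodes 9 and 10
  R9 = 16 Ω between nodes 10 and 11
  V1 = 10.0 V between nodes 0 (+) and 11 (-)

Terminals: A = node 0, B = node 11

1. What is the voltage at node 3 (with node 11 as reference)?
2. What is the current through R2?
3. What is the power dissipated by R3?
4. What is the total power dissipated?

Nodal analysis, taking node 11 as the 0 V reference.
Source V1 fixes V_0 = 10 V.
KCL at each unknown node (sum of currents leaving = 0; resistances in Ω):
  Node 1: (V_1 - 10)/33000 + (V_1 - V_2)/4.3 + (V_1 - V_5)/39 = 0
  Node 2: (V_2 - V_1)/4.3 + (V_2 - V_3)/36 + (V_2 - V_6)/47 = 0
  Node 3: (V_3 - V_2)/36 + (V_3 - V_7)/6200 = 0
  Node 4: (V_4 - V_5)/27 + (V_4 - 10)/75 + (V_4 - V_8)/4.3 = 0
  Node 5: (V_5 - V_4)/27 + (V_5 - V_6)/910 + (V_5 - V_1)/39 + (V_5 - V_9)/68 = 0
  Node 6: (V_6 - V_5)/910 + (V_6 - V_7)/6800 + (V_6 - V_2)/47 + (V_6 - V_10)/270 = 0
  Node 7: (V_7 - V_6)/6800 + (V_7 - V_3)/6200 + (V_7 - 0)/68 = 0
  Node 8: (V_8 - V_9)/1.2 + (V_8 - V_4)/4.3 = 0
  Node 9: (V_9 - V_8)/1.2 + (V_9 - V_10)/2 + (V_9 - V_5)/68 = 0
  Node 10: (V_10 - V_9)/2 + (V_10 - 0)/16 + (V_10 - V_6)/270 = 0
Collecting terms (coefficients in siemens):
  0.2582·V_1 - 0.2326·V_2 - 0.02564·V_5 = 0.000303
  0.2816·V_2 - 0.2326·V_1 - 0.02778·V_3 - 0.02128·V_6 = 0
  0.02794·V_3 - 0.02778·V_2 - 0.0001613·V_7 = 0
  0.2829·V_4 - 0.03704·V_5 - 0.2326·V_8 = 0.1333
  0.07848·V_5 - 0.02564·V_1 - 0.03704·V_4 - 0.001099·V_6 - 0.01471·V_9 = 0
  0.02623·V_6 - 0.02128·V_2 - 0.001099·V_5 - 0.0001471·V_7 - 0.003704·V_10 = 0
  0.01501·V_7 - 0.0001613·V_3 - 0.0001471·V_6 = 0
  1.066·V_8 - 0.2326·V_4 - 0.8333·V_9 = 0
  1.348·V_9 - 0.01471·V_5 - 0.8333·V_8 - 0.5·V_10 = 0
  0.5662·V_10 - 0.003704·V_6 - 0.5·V_9 = 0
Solving these 10 simultaneous equations (Gaussian elimination) gives:
  V_1 = 2.1 V, V_2 = 2.092 V, V_3 = 2.08 V, V_4 = 2.35 V
  V_5 = 2.166 V, V_6 = 2.018 V, V_7 = 0.04211 V, V_8 = 1.941 V
  V_9 = 1.826 V, V_10 = 1.626 V
Part 1:
  Read off the nodal solution: V_3 = 2.08 V
Part 2:
  I_R2 = (V_1 - V_2)/R2 = (2.1 - 2.092)/4.3 = 0.001909 A
  Magnitude: I_R2 = 0.001909 A
Part 3:
  I_R3 = (V_2 - V_3)/R3 = (2.092 - 2.08)/36 = 0.0003288 A
  P_R3 = I_R3² × R3 = (0.0003288)² × 36 = 0.000003891 W
Part 4:
  Power in each resistor, P = (ΔV)²/R:
    P_R1 = (10 - 2.1)²/33000 = 0.001891 W
    P_R2 = (2.1 - 2.092)²/4.3 = 0.00001567 W
    P_R3 = (2.092 - 2.08)²/36 = 0.000003891 W
    P_R4 = (2.35 - 2.166)²/27 = 0.001256 W
    P_R5 = (2.166 - 2.018)²/910 = 0.00002394 W
    P_R6 = (2.018 - 0.04211)²/6800 = 0.0005741 W
    P_R7 = (1.941 - 1.826)²/1.2 = 0.01087 W
    P_R8 = (1.826 - 1.626)²/2 = 0.02007 W
    P_R9 = (1.626 - 0)²/16 = 0.1652 W
    P_R10 = (10 - 2.35)²/75 = 0.7803 W
    P_R11 = (2.1 - 2.166)²/39 = 0.0001087 W
    P_R12 = (2.092 - 2.018)²/47 = 0.0001174 W
    P_R13 = (2.08 - 0.04211)²/6200 = 0.0006701 W
    P_R14 = (2.35 - 1.941)²/4.3 = 0.03896 W
    P_R15 = (2.166 - 1.826)²/68 = 0.001693 W
    P_R16 = (2.018 - 1.626)²/270 = 0.0005692 W
    P_R17 = (0.04211 - 0)²/68 = 0.00002608 W
  P_total = P_R1 + P_R2 + P_R3 + P_R4 + P_R5 + P_R6 + P_R7 + P_R8 + P_R9 + P_R10 + P_R11 + P_R12 + P_R13 + P_R14 + P_R15 + P_R16 + P_R17 = 1.022 W

Final answers:
1. V_3 = 2.08 V
2. I_R2 = 0.001909 A
3. P_R3 = 3.891e-06 W
4. P_total = 1.022 W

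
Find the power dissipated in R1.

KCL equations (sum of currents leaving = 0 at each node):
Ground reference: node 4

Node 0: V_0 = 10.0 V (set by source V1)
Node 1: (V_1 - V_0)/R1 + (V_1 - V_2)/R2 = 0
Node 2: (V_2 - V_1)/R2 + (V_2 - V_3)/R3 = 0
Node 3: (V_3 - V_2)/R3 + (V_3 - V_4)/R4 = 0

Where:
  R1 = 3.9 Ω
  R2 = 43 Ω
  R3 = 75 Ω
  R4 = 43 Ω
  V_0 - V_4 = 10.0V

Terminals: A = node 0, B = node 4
Nodal analysis, taking node 4 as the 0 V reference.
Source V1 fixes V_0 = 10 V.
KCL at each unknown node (sum of currents leaving = 0; resistances in Ω):
  Node 1: (V_1 - 10)/3.9 + (V_1 - V_2)/43 = 0
  Node 2: (V_2 - V_1)/43 + (V_2 - V_3)/75 = 0
  Node 3: (V_3 - V_2)/75 + (V_3 - 0)/43 = 0
Collecting terms (coefficients in siemens):
  0.2797·V_1 - 0.02326·V_2 = 2.564
  0.03659·V_2 - 0.02326·V_1 - 0.01333·V_3 = 0
  0.03659·V_3 - 0.01333·V_2 = 0
Solving these 3 simultaneous equations (Gaussian elimination) gives:
  V_1 = 9.763 V, V_2 = 7.156 V, V_3 = 2.608 V
I_R1 = (V_0 - V_1)/R1 = (10 - 9.763)/3.9 = 0.06064 A
P_R1 = I_R1² × R1 = (0.06064)² × 3.9 = 0.01434 W

Final answer: 0.01434 W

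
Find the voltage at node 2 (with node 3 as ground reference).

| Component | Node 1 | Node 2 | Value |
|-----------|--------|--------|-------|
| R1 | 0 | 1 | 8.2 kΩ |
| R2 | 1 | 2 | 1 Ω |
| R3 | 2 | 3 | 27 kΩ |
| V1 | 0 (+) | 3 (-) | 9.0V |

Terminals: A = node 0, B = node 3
Nodal analysis, taking node 3 as the 0 V reference.
Source V1 fixes V_0 = 9 V.
KCL at each unknown node (sum of currents leaving = 0; resistances in Ω):
  Node 1: (V_1 - 9)/8200 + (V_1 - V_2)/1 = 0
  Node 2: (V_2 - V_1)/1 + (V_2 - 0)/27000 = 0
Collecting terms (coefficients in siemens):
  1·V_1 - 1·V_2 = 0.001098
  1·V_2 - 1·V_1 = 0
Determinant D = (1)(1) - (-1)(-1) = 0.000159
V_1 = [(0.001098)(1) - (-1)(0)]/D = 6.903 V
V_2 = [(1)(0) - (0.001098)(-1)]/D = 6.903 V
The requested potential is V_2 = 6.903 V.

Final answer: V_2 = 6.903 V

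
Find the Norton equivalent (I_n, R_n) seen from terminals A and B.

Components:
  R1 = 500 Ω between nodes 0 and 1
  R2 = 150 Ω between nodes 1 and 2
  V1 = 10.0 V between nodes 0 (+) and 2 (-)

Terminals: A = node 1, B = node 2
Find the Thévenin equivalent first; then I_n = V_th/R_th and R_n = R_th.
Step 1 — V_th is the open-circuit voltage V_A - V_B (nothing connected across the terminals).
Nodal analysis, taking node 2 as the 0 V reference.
Source V1 fixes V_0 = 10 V.
KCL at each unknown node (sum of currents leaving = 0; resistances in Ω):
  Node 1: (V_1 - 10)/500 + (V_1 - 0)/150 = 0
Collecting terms: 0.008667 × V_1 = 0.02  =>  V_1 = 2.308 V
V_th = V_1 - V_2 = 2.308 - 0 = 2.308 V
Step 2 — R_th: zero the source — replace V1 by a short circuit (node 2 merges into node 0) — and find the resistance seen between A (node 1) and B (node 0).
Reduce the network between node 1 (A) and node 0 (B) by series/parallel combination:
  Rp1 = R1 ‖ R2 (parallel, both between nodes 0 and 1) = 1/(1/500 + 1/150) = 115.4 Ω
R_th = 115.4 Ω
I_n = V_th/R_th = 2.308/115.4 = 0.02 A, and R_n = R_th = 115.4 Ω

Final answer: I_n = 0.02 A, R_n = 115.4 Ω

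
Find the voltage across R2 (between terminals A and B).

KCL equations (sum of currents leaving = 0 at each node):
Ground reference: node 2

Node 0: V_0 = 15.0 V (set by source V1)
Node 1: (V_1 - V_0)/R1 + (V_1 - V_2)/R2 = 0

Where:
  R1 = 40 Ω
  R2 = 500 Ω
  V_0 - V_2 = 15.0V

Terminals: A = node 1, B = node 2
R1 and R2 are in series across V1 (node 0 → node 1 → node 2), and the output A–B is taken across R2, so this is a voltage divider.
Series current: I = V1/(R1 + R2) = 15/(40 + 500) = 15/540 = 0.02778 A
V_R2 = I × R2 = V1 × R2/(R1 + R2) = 15 × 500/540 = 13.89 V

Final answer: 13.89 V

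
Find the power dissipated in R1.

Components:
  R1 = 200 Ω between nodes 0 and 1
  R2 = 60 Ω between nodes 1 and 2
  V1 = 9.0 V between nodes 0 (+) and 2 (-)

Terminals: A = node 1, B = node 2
Nodal analysis, taking node 2 as the 0 V reference.
Source V1 fixes V_0 = 9 V.
KCL at each unknown node (sum of currents leaving = 0; resistances in Ω):
  Node 1: (V_1 - 9)/200 + (V_1 - 0)/60 = 0
Collecting terms: 0.02167 × V_1 = 0.045  =>  V_1 = 2.077 V
I_R1 = (V_0 - V_1)/R1 = (9 - 2.077)/200 = 0.03462 A
P_R1 = I_R1² × R1 = (0.03462)² × 200 = 0.2396 W

Final answer: 0.2396 W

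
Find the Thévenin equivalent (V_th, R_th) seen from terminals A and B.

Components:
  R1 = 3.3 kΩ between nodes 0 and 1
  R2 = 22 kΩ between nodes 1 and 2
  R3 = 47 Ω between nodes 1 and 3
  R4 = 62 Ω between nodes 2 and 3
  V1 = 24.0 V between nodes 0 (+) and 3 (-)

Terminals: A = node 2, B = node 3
Step 1 — V_th is the open-circuit voltage V_A - V_B (nothing connected across the terminals).
Nodal analysis, taking node 3 as the 0 V reference.
Source V1 fixes V_0 = 24 V.
KCL at each unknown node (sum of currents leaving = 0; resistances in Ω):
  Node 1: (V_1 - 24)/3300 + (V_1 - V_2)/22000 + (V_1 - 0)/47 = 0
  Node 2: (V_2 - V_1)/22000 + (V_2 - 0)/62 = 0
Collecting terms (coefficients in siemens):
  0.02163·V_1 - 0.00004545·V_2 = 0.007273
  0.01617·V_2 - 0.00004545·V_1 = 0
Determinant D = (0.02163)(0.01617) - (-0.00004545)(-0.00004545) = 0.0003498
V_1 = [(0.007273)(0.01617) - (-0.00004545)(0)]/D = 0.3363 V
V_2 = [(0.02163)(0) - (0.007273)(-0.00004545)]/D = 0.0009451 V
V_th = V_2 - V_3 = 0.0009451 - 0 = 0.0009451 V
Step 2 — R_th: zero the source — replace V1 by a short circuit (node 3 merges into node 0) — and find the resistance seen between A (node 2) and B (node 0).
Reduce the network between node 2 (A) and node 0 (B) by series/parallel combination:
  Rp1 = R1 ‖ R3 (parallel, both between nodes 0 and 1) = 1/(1/3300 + 1/47) = 46.34 Ω
  Rs1 = R2 + Rp1 (series, joined only at node 1) = 22000 + 46.34 = 22050 Ω
  Rp2 = R4 ‖ Rs1 (parallel, both between nodes 0 and 2) = 1/(1/62 + 1/22050) = 61.83 Ω
R_th = 61.83 Ω

Final answer: V_th = 0.0009451 V, R_th = 61.83 Ω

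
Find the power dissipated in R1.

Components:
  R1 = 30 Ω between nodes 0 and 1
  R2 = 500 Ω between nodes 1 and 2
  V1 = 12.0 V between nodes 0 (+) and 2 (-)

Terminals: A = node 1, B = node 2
Nodal analysis, taking node 2 as the 0 V reference.
Source V1 fixes V_0 = 12 V.
KCL at each unknown node (sum of currents leaving = 0; resistances in Ω):
  Node 1: (V_1 - 12)/30 + (V_1 - 0)/500 = 0
Collecting terms: 0.03533 × V_1 = 0.4  =>  V_1 = 11.32 V
I_R1 = (V_0 - V_1)/R1 = (12 - 11.32)/30 = 0.02264 A
P_R1 = I_R1² × R1 = (0.02264)² × 30 = 0.01538 W

Final answer: 0.01538 W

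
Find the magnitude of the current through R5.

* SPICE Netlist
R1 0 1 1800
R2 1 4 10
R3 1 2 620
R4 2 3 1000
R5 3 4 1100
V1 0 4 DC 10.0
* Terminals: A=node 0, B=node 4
Nodal analysis, taking node 4 as the 0 V reference.
Source V1 fixes V_0 = 10 V.
KCL at each unknown node (sum of currents leaving = 0; resistances in Ω):
  Node 1: (V_1 - 10)/1800 + (V_1 - 0)/10 + (V_1 - V_2)/620 = 0
  Node 2: (V_2 - V_1)/620 + (V_2 - V_3)/1000 = 0
  Node 3: (V_3 - V_2)/1000 + (V_3 - 0)/1100 = 0
Collecting terms (coefficients in siemens):
  0.1022·V_1 - 0.001613·V_2 = 0.005556
  0.002613·V_2 - 0.001613·V_1 - 0.001·V_3 = 0
  0.001909·V_3 - 0.001·V_2 = 0
Solving these 3 simultaneous equations (Gaussian elimination) gives:
  V_1 = 0.05505 V, V_2 = 0.0425 V, V_3 = 0.02226 V
I_R5 = (V_3 - V_4)/R5 = (0.02226 - 0)/1100 = 0.00002024 A
|I_R5| = 0.00002024 A

Final answer: |I_R5| = 2.024e-05 A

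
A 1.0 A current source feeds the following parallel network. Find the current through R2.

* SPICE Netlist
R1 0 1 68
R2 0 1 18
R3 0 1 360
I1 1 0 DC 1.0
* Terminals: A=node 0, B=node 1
All resistors sit directly between nodes 0 and 1, so they are in parallel and share one voltage V; the full source current 1 A splits among them.
1/R_par = 1/68 + 1/18 + 1/360 = 0.07304 S  =>  R_par = 13.69 Ω
V = I × R_par = 1 × 13.69 = 13.69 V
I_R2 = V/R2 = 13.69/18 = 0.7606 A

Final answer: 0.7606 A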